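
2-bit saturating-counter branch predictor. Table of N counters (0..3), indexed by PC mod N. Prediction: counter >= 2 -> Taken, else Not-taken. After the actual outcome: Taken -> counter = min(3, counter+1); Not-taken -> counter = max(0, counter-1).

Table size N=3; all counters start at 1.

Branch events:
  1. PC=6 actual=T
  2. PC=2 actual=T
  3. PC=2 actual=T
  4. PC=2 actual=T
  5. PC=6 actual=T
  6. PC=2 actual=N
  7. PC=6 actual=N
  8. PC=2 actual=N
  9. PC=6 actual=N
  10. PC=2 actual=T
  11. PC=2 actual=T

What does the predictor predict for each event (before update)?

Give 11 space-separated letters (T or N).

Ev 1: PC=6 idx=0 pred=N actual=T -> ctr[0]=2
Ev 2: PC=2 idx=2 pred=N actual=T -> ctr[2]=2
Ev 3: PC=2 idx=2 pred=T actual=T -> ctr[2]=3
Ev 4: PC=2 idx=2 pred=T actual=T -> ctr[2]=3
Ev 5: PC=6 idx=0 pred=T actual=T -> ctr[0]=3
Ev 6: PC=2 idx=2 pred=T actual=N -> ctr[2]=2
Ev 7: PC=6 idx=0 pred=T actual=N -> ctr[0]=2
Ev 8: PC=2 idx=2 pred=T actual=N -> ctr[2]=1
Ev 9: PC=6 idx=0 pred=T actual=N -> ctr[0]=1
Ev 10: PC=2 idx=2 pred=N actual=T -> ctr[2]=2
Ev 11: PC=2 idx=2 pred=T actual=T -> ctr[2]=3

Answer: N N T T T T T T T N T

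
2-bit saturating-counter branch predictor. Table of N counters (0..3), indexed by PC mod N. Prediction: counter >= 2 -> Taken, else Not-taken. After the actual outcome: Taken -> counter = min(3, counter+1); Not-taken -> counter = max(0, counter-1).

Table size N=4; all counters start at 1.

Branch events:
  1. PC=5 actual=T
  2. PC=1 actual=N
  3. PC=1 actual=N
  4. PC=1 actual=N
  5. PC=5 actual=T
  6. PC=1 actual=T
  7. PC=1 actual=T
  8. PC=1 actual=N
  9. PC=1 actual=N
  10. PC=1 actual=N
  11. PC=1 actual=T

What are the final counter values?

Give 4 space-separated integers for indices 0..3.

Ev 1: PC=5 idx=1 pred=N actual=T -> ctr[1]=2
Ev 2: PC=1 idx=1 pred=T actual=N -> ctr[1]=1
Ev 3: PC=1 idx=1 pred=N actual=N -> ctr[1]=0
Ev 4: PC=1 idx=1 pred=N actual=N -> ctr[1]=0
Ev 5: PC=5 idx=1 pred=N actual=T -> ctr[1]=1
Ev 6: PC=1 idx=1 pred=N actual=T -> ctr[1]=2
Ev 7: PC=1 idx=1 pred=T actual=T -> ctr[1]=3
Ev 8: PC=1 idx=1 pred=T actual=N -> ctr[1]=2
Ev 9: PC=1 idx=1 pred=T actual=N -> ctr[1]=1
Ev 10: PC=1 idx=1 pred=N actual=N -> ctr[1]=0
Ev 11: PC=1 idx=1 pred=N actual=T -> ctr[1]=1

Answer: 1 1 1 1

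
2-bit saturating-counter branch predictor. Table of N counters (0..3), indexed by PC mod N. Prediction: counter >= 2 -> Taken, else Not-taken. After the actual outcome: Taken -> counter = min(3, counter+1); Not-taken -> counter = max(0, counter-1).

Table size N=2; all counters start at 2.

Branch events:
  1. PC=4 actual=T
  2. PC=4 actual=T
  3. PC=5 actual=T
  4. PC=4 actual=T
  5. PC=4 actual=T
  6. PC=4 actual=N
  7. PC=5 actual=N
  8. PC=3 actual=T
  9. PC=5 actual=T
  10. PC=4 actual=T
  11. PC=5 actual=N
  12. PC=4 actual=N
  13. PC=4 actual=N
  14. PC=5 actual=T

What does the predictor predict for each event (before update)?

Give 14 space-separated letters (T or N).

Ev 1: PC=4 idx=0 pred=T actual=T -> ctr[0]=3
Ev 2: PC=4 idx=0 pred=T actual=T -> ctr[0]=3
Ev 3: PC=5 idx=1 pred=T actual=T -> ctr[1]=3
Ev 4: PC=4 idx=0 pred=T actual=T -> ctr[0]=3
Ev 5: PC=4 idx=0 pred=T actual=T -> ctr[0]=3
Ev 6: PC=4 idx=0 pred=T actual=N -> ctr[0]=2
Ev 7: PC=5 idx=1 pred=T actual=N -> ctr[1]=2
Ev 8: PC=3 idx=1 pred=T actual=T -> ctr[1]=3
Ev 9: PC=5 idx=1 pred=T actual=T -> ctr[1]=3
Ev 10: PC=4 idx=0 pred=T actual=T -> ctr[0]=3
Ev 11: PC=5 idx=1 pred=T actual=N -> ctr[1]=2
Ev 12: PC=4 idx=0 pred=T actual=N -> ctr[0]=2
Ev 13: PC=4 idx=0 pred=T actual=N -> ctr[0]=1
Ev 14: PC=5 idx=1 pred=T actual=T -> ctr[1]=3

Answer: T T T T T T T T T T T T T T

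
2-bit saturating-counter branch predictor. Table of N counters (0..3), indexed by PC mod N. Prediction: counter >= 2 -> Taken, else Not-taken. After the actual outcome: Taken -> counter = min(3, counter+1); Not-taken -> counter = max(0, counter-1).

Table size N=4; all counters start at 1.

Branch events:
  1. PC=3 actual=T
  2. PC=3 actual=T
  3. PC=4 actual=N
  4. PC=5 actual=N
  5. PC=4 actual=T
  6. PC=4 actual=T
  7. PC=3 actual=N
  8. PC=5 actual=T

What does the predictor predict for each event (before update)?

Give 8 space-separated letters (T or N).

Answer: N T N N N N T N

Derivation:
Ev 1: PC=3 idx=3 pred=N actual=T -> ctr[3]=2
Ev 2: PC=3 idx=3 pred=T actual=T -> ctr[3]=3
Ev 3: PC=4 idx=0 pred=N actual=N -> ctr[0]=0
Ev 4: PC=5 idx=1 pred=N actual=N -> ctr[1]=0
Ev 5: PC=4 idx=0 pred=N actual=T -> ctr[0]=1
Ev 6: PC=4 idx=0 pred=N actual=T -> ctr[0]=2
Ev 7: PC=3 idx=3 pred=T actual=N -> ctr[3]=2
Ev 8: PC=5 idx=1 pred=N actual=T -> ctr[1]=1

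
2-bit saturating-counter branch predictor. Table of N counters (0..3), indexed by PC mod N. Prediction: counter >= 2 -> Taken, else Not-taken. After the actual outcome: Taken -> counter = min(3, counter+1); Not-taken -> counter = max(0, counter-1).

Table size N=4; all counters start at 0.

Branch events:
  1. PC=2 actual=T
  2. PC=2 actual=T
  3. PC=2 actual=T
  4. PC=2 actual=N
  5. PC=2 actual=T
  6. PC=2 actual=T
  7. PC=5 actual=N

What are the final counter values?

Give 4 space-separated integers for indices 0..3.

Ev 1: PC=2 idx=2 pred=N actual=T -> ctr[2]=1
Ev 2: PC=2 idx=2 pred=N actual=T -> ctr[2]=2
Ev 3: PC=2 idx=2 pred=T actual=T -> ctr[2]=3
Ev 4: PC=2 idx=2 pred=T actual=N -> ctr[2]=2
Ev 5: PC=2 idx=2 pred=T actual=T -> ctr[2]=3
Ev 6: PC=2 idx=2 pred=T actual=T -> ctr[2]=3
Ev 7: PC=5 idx=1 pred=N actual=N -> ctr[1]=0

Answer: 0 0 3 0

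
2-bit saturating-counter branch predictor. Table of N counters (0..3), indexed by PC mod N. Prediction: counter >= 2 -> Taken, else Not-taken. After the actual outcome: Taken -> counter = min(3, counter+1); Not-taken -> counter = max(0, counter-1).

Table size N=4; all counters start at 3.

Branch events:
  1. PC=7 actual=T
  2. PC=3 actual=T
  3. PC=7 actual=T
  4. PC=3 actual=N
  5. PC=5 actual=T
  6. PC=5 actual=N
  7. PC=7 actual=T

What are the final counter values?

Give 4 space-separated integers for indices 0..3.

Answer: 3 2 3 3

Derivation:
Ev 1: PC=7 idx=3 pred=T actual=T -> ctr[3]=3
Ev 2: PC=3 idx=3 pred=T actual=T -> ctr[3]=3
Ev 3: PC=7 idx=3 pred=T actual=T -> ctr[3]=3
Ev 4: PC=3 idx=3 pred=T actual=N -> ctr[3]=2
Ev 5: PC=5 idx=1 pred=T actual=T -> ctr[1]=3
Ev 6: PC=5 idx=1 pred=T actual=N -> ctr[1]=2
Ev 7: PC=7 idx=3 pred=T actual=T -> ctr[3]=3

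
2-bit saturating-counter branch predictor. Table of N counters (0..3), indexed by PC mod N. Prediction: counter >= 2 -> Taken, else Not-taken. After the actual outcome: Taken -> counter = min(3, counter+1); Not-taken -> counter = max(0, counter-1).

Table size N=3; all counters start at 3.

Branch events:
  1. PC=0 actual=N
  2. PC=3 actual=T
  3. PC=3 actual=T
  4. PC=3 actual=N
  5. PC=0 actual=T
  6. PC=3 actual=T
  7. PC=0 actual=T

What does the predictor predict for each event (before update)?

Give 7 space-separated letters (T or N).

Answer: T T T T T T T

Derivation:
Ev 1: PC=0 idx=0 pred=T actual=N -> ctr[0]=2
Ev 2: PC=3 idx=0 pred=T actual=T -> ctr[0]=3
Ev 3: PC=3 idx=0 pred=T actual=T -> ctr[0]=3
Ev 4: PC=3 idx=0 pred=T actual=N -> ctr[0]=2
Ev 5: PC=0 idx=0 pred=T actual=T -> ctr[0]=3
Ev 6: PC=3 idx=0 pred=T actual=T -> ctr[0]=3
Ev 7: PC=0 idx=0 pred=T actual=T -> ctr[0]=3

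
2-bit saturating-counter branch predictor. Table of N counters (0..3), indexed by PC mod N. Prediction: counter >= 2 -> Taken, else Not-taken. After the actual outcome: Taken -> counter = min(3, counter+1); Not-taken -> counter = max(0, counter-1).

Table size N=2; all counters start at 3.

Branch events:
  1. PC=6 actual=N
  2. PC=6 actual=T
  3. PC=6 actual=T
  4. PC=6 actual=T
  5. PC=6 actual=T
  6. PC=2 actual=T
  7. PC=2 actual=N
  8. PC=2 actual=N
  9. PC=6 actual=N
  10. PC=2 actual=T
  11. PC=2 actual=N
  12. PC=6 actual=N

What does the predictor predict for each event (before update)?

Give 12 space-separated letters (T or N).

Answer: T T T T T T T T N N N N

Derivation:
Ev 1: PC=6 idx=0 pred=T actual=N -> ctr[0]=2
Ev 2: PC=6 idx=0 pred=T actual=T -> ctr[0]=3
Ev 3: PC=6 idx=0 pred=T actual=T -> ctr[0]=3
Ev 4: PC=6 idx=0 pred=T actual=T -> ctr[0]=3
Ev 5: PC=6 idx=0 pred=T actual=T -> ctr[0]=3
Ev 6: PC=2 idx=0 pred=T actual=T -> ctr[0]=3
Ev 7: PC=2 idx=0 pred=T actual=N -> ctr[0]=2
Ev 8: PC=2 idx=0 pred=T actual=N -> ctr[0]=1
Ev 9: PC=6 idx=0 pred=N actual=N -> ctr[0]=0
Ev 10: PC=2 idx=0 pred=N actual=T -> ctr[0]=1
Ev 11: PC=2 idx=0 pred=N actual=N -> ctr[0]=0
Ev 12: PC=6 idx=0 pred=N actual=N -> ctr[0]=0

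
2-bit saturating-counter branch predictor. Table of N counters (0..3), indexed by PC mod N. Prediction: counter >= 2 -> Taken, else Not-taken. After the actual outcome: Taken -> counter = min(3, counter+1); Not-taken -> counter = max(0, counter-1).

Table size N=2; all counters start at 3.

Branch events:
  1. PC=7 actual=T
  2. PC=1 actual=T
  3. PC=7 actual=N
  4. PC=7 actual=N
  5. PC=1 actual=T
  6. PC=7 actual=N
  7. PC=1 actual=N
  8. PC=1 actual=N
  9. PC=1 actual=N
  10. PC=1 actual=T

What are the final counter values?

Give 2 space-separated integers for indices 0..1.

Answer: 3 1

Derivation:
Ev 1: PC=7 idx=1 pred=T actual=T -> ctr[1]=3
Ev 2: PC=1 idx=1 pred=T actual=T -> ctr[1]=3
Ev 3: PC=7 idx=1 pred=T actual=N -> ctr[1]=2
Ev 4: PC=7 idx=1 pred=T actual=N -> ctr[1]=1
Ev 5: PC=1 idx=1 pred=N actual=T -> ctr[1]=2
Ev 6: PC=7 idx=1 pred=T actual=N -> ctr[1]=1
Ev 7: PC=1 idx=1 pred=N actual=N -> ctr[1]=0
Ev 8: PC=1 idx=1 pred=N actual=N -> ctr[1]=0
Ev 9: PC=1 idx=1 pred=N actual=N -> ctr[1]=0
Ev 10: PC=1 idx=1 pred=N actual=T -> ctr[1]=1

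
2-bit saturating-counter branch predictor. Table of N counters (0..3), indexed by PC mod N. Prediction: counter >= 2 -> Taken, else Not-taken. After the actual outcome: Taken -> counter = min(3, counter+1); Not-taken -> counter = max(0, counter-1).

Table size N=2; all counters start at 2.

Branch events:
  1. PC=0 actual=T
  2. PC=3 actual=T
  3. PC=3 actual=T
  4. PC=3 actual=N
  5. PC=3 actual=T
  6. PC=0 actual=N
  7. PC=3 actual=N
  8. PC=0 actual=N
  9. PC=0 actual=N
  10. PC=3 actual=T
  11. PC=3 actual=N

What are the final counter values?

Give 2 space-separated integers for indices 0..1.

Answer: 0 2

Derivation:
Ev 1: PC=0 idx=0 pred=T actual=T -> ctr[0]=3
Ev 2: PC=3 idx=1 pred=T actual=T -> ctr[1]=3
Ev 3: PC=3 idx=1 pred=T actual=T -> ctr[1]=3
Ev 4: PC=3 idx=1 pred=T actual=N -> ctr[1]=2
Ev 5: PC=3 idx=1 pred=T actual=T -> ctr[1]=3
Ev 6: PC=0 idx=0 pred=T actual=N -> ctr[0]=2
Ev 7: PC=3 idx=1 pred=T actual=N -> ctr[1]=2
Ev 8: PC=0 idx=0 pred=T actual=N -> ctr[0]=1
Ev 9: PC=0 idx=0 pred=N actual=N -> ctr[0]=0
Ev 10: PC=3 idx=1 pred=T actual=T -> ctr[1]=3
Ev 11: PC=3 idx=1 pred=T actual=N -> ctr[1]=2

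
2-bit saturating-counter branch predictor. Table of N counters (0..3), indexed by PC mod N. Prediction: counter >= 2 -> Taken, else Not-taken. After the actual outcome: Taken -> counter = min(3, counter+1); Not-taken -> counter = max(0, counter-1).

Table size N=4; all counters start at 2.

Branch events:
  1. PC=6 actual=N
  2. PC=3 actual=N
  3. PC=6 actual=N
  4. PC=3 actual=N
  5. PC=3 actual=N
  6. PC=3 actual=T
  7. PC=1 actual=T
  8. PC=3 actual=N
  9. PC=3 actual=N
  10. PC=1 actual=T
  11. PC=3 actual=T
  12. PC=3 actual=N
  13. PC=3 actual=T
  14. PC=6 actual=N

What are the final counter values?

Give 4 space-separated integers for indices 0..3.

Answer: 2 3 0 1

Derivation:
Ev 1: PC=6 idx=2 pred=T actual=N -> ctr[2]=1
Ev 2: PC=3 idx=3 pred=T actual=N -> ctr[3]=1
Ev 3: PC=6 idx=2 pred=N actual=N -> ctr[2]=0
Ev 4: PC=3 idx=3 pred=N actual=N -> ctr[3]=0
Ev 5: PC=3 idx=3 pred=N actual=N -> ctr[3]=0
Ev 6: PC=3 idx=3 pred=N actual=T -> ctr[3]=1
Ev 7: PC=1 idx=1 pred=T actual=T -> ctr[1]=3
Ev 8: PC=3 idx=3 pred=N actual=N -> ctr[3]=0
Ev 9: PC=3 idx=3 pred=N actual=N -> ctr[3]=0
Ev 10: PC=1 idx=1 pred=T actual=T -> ctr[1]=3
Ev 11: PC=3 idx=3 pred=N actual=T -> ctr[3]=1
Ev 12: PC=3 idx=3 pred=N actual=N -> ctr[3]=0
Ev 13: PC=3 idx=3 pred=N actual=T -> ctr[3]=1
Ev 14: PC=6 idx=2 pred=N actual=N -> ctr[2]=0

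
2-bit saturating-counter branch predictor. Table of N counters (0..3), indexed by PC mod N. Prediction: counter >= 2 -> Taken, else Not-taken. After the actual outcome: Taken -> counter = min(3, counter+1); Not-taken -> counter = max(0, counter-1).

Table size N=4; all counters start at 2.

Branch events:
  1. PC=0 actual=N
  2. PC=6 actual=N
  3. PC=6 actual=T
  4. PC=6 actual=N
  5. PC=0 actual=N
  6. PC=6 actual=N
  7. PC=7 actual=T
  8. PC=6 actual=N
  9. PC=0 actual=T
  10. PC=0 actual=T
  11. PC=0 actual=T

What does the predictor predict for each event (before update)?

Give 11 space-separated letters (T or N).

Answer: T T N T N N T N N N T

Derivation:
Ev 1: PC=0 idx=0 pred=T actual=N -> ctr[0]=1
Ev 2: PC=6 idx=2 pred=T actual=N -> ctr[2]=1
Ev 3: PC=6 idx=2 pred=N actual=T -> ctr[2]=2
Ev 4: PC=6 idx=2 pred=T actual=N -> ctr[2]=1
Ev 5: PC=0 idx=0 pred=N actual=N -> ctr[0]=0
Ev 6: PC=6 idx=2 pred=N actual=N -> ctr[2]=0
Ev 7: PC=7 idx=3 pred=T actual=T -> ctr[3]=3
Ev 8: PC=6 idx=2 pred=N actual=N -> ctr[2]=0
Ev 9: PC=0 idx=0 pred=N actual=T -> ctr[0]=1
Ev 10: PC=0 idx=0 pred=N actual=T -> ctr[0]=2
Ev 11: PC=0 idx=0 pred=T actual=T -> ctr[0]=3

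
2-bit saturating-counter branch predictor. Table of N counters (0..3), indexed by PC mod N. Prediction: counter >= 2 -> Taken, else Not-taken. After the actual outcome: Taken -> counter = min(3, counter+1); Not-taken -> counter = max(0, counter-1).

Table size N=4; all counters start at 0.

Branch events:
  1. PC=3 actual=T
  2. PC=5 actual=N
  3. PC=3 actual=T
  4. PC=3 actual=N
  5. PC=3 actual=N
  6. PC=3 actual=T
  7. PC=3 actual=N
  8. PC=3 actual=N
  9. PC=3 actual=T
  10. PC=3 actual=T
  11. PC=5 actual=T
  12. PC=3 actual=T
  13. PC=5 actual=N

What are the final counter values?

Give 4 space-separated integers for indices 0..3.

Ev 1: PC=3 idx=3 pred=N actual=T -> ctr[3]=1
Ev 2: PC=5 idx=1 pred=N actual=N -> ctr[1]=0
Ev 3: PC=3 idx=3 pred=N actual=T -> ctr[3]=2
Ev 4: PC=3 idx=3 pred=T actual=N -> ctr[3]=1
Ev 5: PC=3 idx=3 pred=N actual=N -> ctr[3]=0
Ev 6: PC=3 idx=3 pred=N actual=T -> ctr[3]=1
Ev 7: PC=3 idx=3 pred=N actual=N -> ctr[3]=0
Ev 8: PC=3 idx=3 pred=N actual=N -> ctr[3]=0
Ev 9: PC=3 idx=3 pred=N actual=T -> ctr[3]=1
Ev 10: PC=3 idx=3 pred=N actual=T -> ctr[3]=2
Ev 11: PC=5 idx=1 pred=N actual=T -> ctr[1]=1
Ev 12: PC=3 idx=3 pred=T actual=T -> ctr[3]=3
Ev 13: PC=5 idx=1 pred=N actual=N -> ctr[1]=0

Answer: 0 0 0 3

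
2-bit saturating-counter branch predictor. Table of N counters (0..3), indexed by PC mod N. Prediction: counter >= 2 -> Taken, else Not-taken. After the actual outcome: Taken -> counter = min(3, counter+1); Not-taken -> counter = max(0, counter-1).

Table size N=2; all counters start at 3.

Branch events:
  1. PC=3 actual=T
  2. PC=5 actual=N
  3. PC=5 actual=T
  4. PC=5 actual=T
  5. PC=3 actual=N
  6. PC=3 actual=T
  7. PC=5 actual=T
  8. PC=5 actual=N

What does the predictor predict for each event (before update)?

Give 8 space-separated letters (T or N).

Ev 1: PC=3 idx=1 pred=T actual=T -> ctr[1]=3
Ev 2: PC=5 idx=1 pred=T actual=N -> ctr[1]=2
Ev 3: PC=5 idx=1 pred=T actual=T -> ctr[1]=3
Ev 4: PC=5 idx=1 pred=T actual=T -> ctr[1]=3
Ev 5: PC=3 idx=1 pred=T actual=N -> ctr[1]=2
Ev 6: PC=3 idx=1 pred=T actual=T -> ctr[1]=3
Ev 7: PC=5 idx=1 pred=T actual=T -> ctr[1]=3
Ev 8: PC=5 idx=1 pred=T actual=N -> ctr[1]=2

Answer: T T T T T T T T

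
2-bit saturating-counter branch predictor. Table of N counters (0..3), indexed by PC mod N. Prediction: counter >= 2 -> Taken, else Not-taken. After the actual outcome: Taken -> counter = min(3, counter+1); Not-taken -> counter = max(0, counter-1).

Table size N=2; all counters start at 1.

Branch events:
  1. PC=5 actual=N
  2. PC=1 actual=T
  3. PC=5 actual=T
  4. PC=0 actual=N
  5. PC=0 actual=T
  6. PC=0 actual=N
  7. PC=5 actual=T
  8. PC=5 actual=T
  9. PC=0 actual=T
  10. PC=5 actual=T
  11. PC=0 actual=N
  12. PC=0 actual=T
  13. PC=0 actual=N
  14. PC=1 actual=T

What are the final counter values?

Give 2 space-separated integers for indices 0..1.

Ev 1: PC=5 idx=1 pred=N actual=N -> ctr[1]=0
Ev 2: PC=1 idx=1 pred=N actual=T -> ctr[1]=1
Ev 3: PC=5 idx=1 pred=N actual=T -> ctr[1]=2
Ev 4: PC=0 idx=0 pred=N actual=N -> ctr[0]=0
Ev 5: PC=0 idx=0 pred=N actual=T -> ctr[0]=1
Ev 6: PC=0 idx=0 pred=N actual=N -> ctr[0]=0
Ev 7: PC=5 idx=1 pred=T actual=T -> ctr[1]=3
Ev 8: PC=5 idx=1 pred=T actual=T -> ctr[1]=3
Ev 9: PC=0 idx=0 pred=N actual=T -> ctr[0]=1
Ev 10: PC=5 idx=1 pred=T actual=T -> ctr[1]=3
Ev 11: PC=0 idx=0 pred=N actual=N -> ctr[0]=0
Ev 12: PC=0 idx=0 pred=N actual=T -> ctr[0]=1
Ev 13: PC=0 idx=0 pred=N actual=N -> ctr[0]=0
Ev 14: PC=1 idx=1 pred=T actual=T -> ctr[1]=3

Answer: 0 3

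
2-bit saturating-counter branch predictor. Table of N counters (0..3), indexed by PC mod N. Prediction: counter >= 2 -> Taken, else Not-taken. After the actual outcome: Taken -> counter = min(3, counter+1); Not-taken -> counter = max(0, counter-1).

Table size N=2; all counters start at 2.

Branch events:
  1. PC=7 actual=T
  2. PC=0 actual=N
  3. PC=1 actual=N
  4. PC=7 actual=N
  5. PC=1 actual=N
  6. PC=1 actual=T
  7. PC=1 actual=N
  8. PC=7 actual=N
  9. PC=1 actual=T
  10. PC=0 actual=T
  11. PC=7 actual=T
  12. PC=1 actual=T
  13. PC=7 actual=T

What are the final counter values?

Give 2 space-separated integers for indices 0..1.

Ev 1: PC=7 idx=1 pred=T actual=T -> ctr[1]=3
Ev 2: PC=0 idx=0 pred=T actual=N -> ctr[0]=1
Ev 3: PC=1 idx=1 pred=T actual=N -> ctr[1]=2
Ev 4: PC=7 idx=1 pred=T actual=N -> ctr[1]=1
Ev 5: PC=1 idx=1 pred=N actual=N -> ctr[1]=0
Ev 6: PC=1 idx=1 pred=N actual=T -> ctr[1]=1
Ev 7: PC=1 idx=1 pred=N actual=N -> ctr[1]=0
Ev 8: PC=7 idx=1 pred=N actual=N -> ctr[1]=0
Ev 9: PC=1 idx=1 pred=N actual=T -> ctr[1]=1
Ev 10: PC=0 idx=0 pred=N actual=T -> ctr[0]=2
Ev 11: PC=7 idx=1 pred=N actual=T -> ctr[1]=2
Ev 12: PC=1 idx=1 pred=T actual=T -> ctr[1]=3
Ev 13: PC=7 idx=1 pred=T actual=T -> ctr[1]=3

Answer: 2 3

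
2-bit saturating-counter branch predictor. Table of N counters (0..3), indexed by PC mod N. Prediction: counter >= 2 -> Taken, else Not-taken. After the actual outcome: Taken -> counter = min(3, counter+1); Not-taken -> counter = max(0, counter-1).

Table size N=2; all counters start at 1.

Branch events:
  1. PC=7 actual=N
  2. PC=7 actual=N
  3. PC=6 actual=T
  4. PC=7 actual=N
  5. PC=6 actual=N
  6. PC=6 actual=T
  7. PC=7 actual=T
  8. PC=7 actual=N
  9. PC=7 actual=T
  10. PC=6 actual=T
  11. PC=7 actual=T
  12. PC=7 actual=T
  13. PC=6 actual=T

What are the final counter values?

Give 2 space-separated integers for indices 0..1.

Answer: 3 3

Derivation:
Ev 1: PC=7 idx=1 pred=N actual=N -> ctr[1]=0
Ev 2: PC=7 idx=1 pred=N actual=N -> ctr[1]=0
Ev 3: PC=6 idx=0 pred=N actual=T -> ctr[0]=2
Ev 4: PC=7 idx=1 pred=N actual=N -> ctr[1]=0
Ev 5: PC=6 idx=0 pred=T actual=N -> ctr[0]=1
Ev 6: PC=6 idx=0 pred=N actual=T -> ctr[0]=2
Ev 7: PC=7 idx=1 pred=N actual=T -> ctr[1]=1
Ev 8: PC=7 idx=1 pred=N actual=N -> ctr[1]=0
Ev 9: PC=7 idx=1 pred=N actual=T -> ctr[1]=1
Ev 10: PC=6 idx=0 pred=T actual=T -> ctr[0]=3
Ev 11: PC=7 idx=1 pred=N actual=T -> ctr[1]=2
Ev 12: PC=7 idx=1 pred=T actual=T -> ctr[1]=3
Ev 13: PC=6 idx=0 pred=T actual=T -> ctr[0]=3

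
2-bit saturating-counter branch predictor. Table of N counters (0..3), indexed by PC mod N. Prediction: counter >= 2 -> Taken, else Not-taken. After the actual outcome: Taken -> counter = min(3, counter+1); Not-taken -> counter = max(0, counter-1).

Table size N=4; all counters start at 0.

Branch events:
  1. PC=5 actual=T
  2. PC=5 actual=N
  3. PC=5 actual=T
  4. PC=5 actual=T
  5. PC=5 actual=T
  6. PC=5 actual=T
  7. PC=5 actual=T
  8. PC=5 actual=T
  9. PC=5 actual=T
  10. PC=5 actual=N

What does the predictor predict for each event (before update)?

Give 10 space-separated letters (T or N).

Ev 1: PC=5 idx=1 pred=N actual=T -> ctr[1]=1
Ev 2: PC=5 idx=1 pred=N actual=N -> ctr[1]=0
Ev 3: PC=5 idx=1 pred=N actual=T -> ctr[1]=1
Ev 4: PC=5 idx=1 pred=N actual=T -> ctr[1]=2
Ev 5: PC=5 idx=1 pred=T actual=T -> ctr[1]=3
Ev 6: PC=5 idx=1 pred=T actual=T -> ctr[1]=3
Ev 7: PC=5 idx=1 pred=T actual=T -> ctr[1]=3
Ev 8: PC=5 idx=1 pred=T actual=T -> ctr[1]=3
Ev 9: PC=5 idx=1 pred=T actual=T -> ctr[1]=3
Ev 10: PC=5 idx=1 pred=T actual=N -> ctr[1]=2

Answer: N N N N T T T T T T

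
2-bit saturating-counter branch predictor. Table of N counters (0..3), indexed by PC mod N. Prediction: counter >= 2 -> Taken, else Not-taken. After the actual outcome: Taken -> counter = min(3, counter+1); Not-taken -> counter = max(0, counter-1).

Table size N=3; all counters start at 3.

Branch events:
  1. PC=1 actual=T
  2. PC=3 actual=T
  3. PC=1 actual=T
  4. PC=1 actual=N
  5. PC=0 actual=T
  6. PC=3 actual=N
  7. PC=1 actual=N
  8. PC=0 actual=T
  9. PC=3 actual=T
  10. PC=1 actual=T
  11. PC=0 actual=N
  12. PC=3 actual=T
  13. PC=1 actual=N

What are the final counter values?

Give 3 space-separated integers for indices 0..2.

Ev 1: PC=1 idx=1 pred=T actual=T -> ctr[1]=3
Ev 2: PC=3 idx=0 pred=T actual=T -> ctr[0]=3
Ev 3: PC=1 idx=1 pred=T actual=T -> ctr[1]=3
Ev 4: PC=1 idx=1 pred=T actual=N -> ctr[1]=2
Ev 5: PC=0 idx=0 pred=T actual=T -> ctr[0]=3
Ev 6: PC=3 idx=0 pred=T actual=N -> ctr[0]=2
Ev 7: PC=1 idx=1 pred=T actual=N -> ctr[1]=1
Ev 8: PC=0 idx=0 pred=T actual=T -> ctr[0]=3
Ev 9: PC=3 idx=0 pred=T actual=T -> ctr[0]=3
Ev 10: PC=1 idx=1 pred=N actual=T -> ctr[1]=2
Ev 11: PC=0 idx=0 pred=T actual=N -> ctr[0]=2
Ev 12: PC=3 idx=0 pred=T actual=T -> ctr[0]=3
Ev 13: PC=1 idx=1 pred=T actual=N -> ctr[1]=1

Answer: 3 1 3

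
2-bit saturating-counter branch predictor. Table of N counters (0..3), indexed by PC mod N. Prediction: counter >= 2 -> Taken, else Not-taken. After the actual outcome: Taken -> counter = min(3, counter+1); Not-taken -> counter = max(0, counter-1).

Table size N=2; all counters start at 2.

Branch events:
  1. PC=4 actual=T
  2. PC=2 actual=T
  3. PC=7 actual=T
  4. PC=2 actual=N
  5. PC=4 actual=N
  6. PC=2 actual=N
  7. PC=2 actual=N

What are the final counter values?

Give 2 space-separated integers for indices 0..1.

Answer: 0 3

Derivation:
Ev 1: PC=4 idx=0 pred=T actual=T -> ctr[0]=3
Ev 2: PC=2 idx=0 pred=T actual=T -> ctr[0]=3
Ev 3: PC=7 idx=1 pred=T actual=T -> ctr[1]=3
Ev 4: PC=2 idx=0 pred=T actual=N -> ctr[0]=2
Ev 5: PC=4 idx=0 pred=T actual=N -> ctr[0]=1
Ev 6: PC=2 idx=0 pred=N actual=N -> ctr[0]=0
Ev 7: PC=2 idx=0 pred=N actual=N -> ctr[0]=0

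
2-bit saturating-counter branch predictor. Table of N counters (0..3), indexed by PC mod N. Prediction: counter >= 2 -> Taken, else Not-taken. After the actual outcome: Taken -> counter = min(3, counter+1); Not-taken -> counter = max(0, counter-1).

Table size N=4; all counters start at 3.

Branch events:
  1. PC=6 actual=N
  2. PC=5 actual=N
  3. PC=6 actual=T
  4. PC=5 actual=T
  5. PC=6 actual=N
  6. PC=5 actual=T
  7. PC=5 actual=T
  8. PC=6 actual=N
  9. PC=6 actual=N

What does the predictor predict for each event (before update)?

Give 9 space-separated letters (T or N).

Ev 1: PC=6 idx=2 pred=T actual=N -> ctr[2]=2
Ev 2: PC=5 idx=1 pred=T actual=N -> ctr[1]=2
Ev 3: PC=6 idx=2 pred=T actual=T -> ctr[2]=3
Ev 4: PC=5 idx=1 pred=T actual=T -> ctr[1]=3
Ev 5: PC=6 idx=2 pred=T actual=N -> ctr[2]=2
Ev 6: PC=5 idx=1 pred=T actual=T -> ctr[1]=3
Ev 7: PC=5 idx=1 pred=T actual=T -> ctr[1]=3
Ev 8: PC=6 idx=2 pred=T actual=N -> ctr[2]=1
Ev 9: PC=6 idx=2 pred=N actual=N -> ctr[2]=0

Answer: T T T T T T T T N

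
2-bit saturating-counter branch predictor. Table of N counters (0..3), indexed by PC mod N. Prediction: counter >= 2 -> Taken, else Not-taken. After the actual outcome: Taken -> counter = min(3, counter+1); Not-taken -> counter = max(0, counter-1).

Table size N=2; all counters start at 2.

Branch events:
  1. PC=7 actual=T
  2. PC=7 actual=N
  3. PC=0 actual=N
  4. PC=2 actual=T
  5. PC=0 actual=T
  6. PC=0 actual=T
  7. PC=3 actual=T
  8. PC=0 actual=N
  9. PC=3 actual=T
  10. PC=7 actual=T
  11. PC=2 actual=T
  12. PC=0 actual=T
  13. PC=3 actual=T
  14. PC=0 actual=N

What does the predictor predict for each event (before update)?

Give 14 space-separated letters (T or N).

Answer: T T T N T T T T T T T T T T

Derivation:
Ev 1: PC=7 idx=1 pred=T actual=T -> ctr[1]=3
Ev 2: PC=7 idx=1 pred=T actual=N -> ctr[1]=2
Ev 3: PC=0 idx=0 pred=T actual=N -> ctr[0]=1
Ev 4: PC=2 idx=0 pred=N actual=T -> ctr[0]=2
Ev 5: PC=0 idx=0 pred=T actual=T -> ctr[0]=3
Ev 6: PC=0 idx=0 pred=T actual=T -> ctr[0]=3
Ev 7: PC=3 idx=1 pred=T actual=T -> ctr[1]=3
Ev 8: PC=0 idx=0 pred=T actual=N -> ctr[0]=2
Ev 9: PC=3 idx=1 pred=T actual=T -> ctr[1]=3
Ev 10: PC=7 idx=1 pred=T actual=T -> ctr[1]=3
Ev 11: PC=2 idx=0 pred=T actual=T -> ctr[0]=3
Ev 12: PC=0 idx=0 pred=T actual=T -> ctr[0]=3
Ev 13: PC=3 idx=1 pred=T actual=T -> ctr[1]=3
Ev 14: PC=0 idx=0 pred=T actual=N -> ctr[0]=2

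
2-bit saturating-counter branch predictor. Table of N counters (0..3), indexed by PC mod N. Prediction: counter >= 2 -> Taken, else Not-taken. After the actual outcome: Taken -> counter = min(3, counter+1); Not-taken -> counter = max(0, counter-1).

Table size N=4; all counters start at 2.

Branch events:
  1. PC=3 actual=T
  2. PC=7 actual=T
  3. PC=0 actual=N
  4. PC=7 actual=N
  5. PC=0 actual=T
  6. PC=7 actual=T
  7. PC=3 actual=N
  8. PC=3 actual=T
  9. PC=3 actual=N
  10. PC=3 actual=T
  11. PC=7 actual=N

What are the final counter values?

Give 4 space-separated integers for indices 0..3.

Ev 1: PC=3 idx=3 pred=T actual=T -> ctr[3]=3
Ev 2: PC=7 idx=3 pred=T actual=T -> ctr[3]=3
Ev 3: PC=0 idx=0 pred=T actual=N -> ctr[0]=1
Ev 4: PC=7 idx=3 pred=T actual=N -> ctr[3]=2
Ev 5: PC=0 idx=0 pred=N actual=T -> ctr[0]=2
Ev 6: PC=7 idx=3 pred=T actual=T -> ctr[3]=3
Ev 7: PC=3 idx=3 pred=T actual=N -> ctr[3]=2
Ev 8: PC=3 idx=3 pred=T actual=T -> ctr[3]=3
Ev 9: PC=3 idx=3 pred=T actual=N -> ctr[3]=2
Ev 10: PC=3 idx=3 pred=T actual=T -> ctr[3]=3
Ev 11: PC=7 idx=3 pred=T actual=N -> ctr[3]=2

Answer: 2 2 2 2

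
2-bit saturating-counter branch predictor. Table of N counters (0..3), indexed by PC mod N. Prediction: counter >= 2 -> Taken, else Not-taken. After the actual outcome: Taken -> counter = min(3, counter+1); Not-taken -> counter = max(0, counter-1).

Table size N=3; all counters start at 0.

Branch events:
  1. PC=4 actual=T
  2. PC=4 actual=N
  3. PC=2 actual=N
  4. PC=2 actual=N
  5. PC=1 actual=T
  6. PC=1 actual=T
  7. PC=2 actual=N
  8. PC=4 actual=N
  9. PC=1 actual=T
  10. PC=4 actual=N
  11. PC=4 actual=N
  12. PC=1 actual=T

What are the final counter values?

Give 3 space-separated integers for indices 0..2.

Ev 1: PC=4 idx=1 pred=N actual=T -> ctr[1]=1
Ev 2: PC=4 idx=1 pred=N actual=N -> ctr[1]=0
Ev 3: PC=2 idx=2 pred=N actual=N -> ctr[2]=0
Ev 4: PC=2 idx=2 pred=N actual=N -> ctr[2]=0
Ev 5: PC=1 idx=1 pred=N actual=T -> ctr[1]=1
Ev 6: PC=1 idx=1 pred=N actual=T -> ctr[1]=2
Ev 7: PC=2 idx=2 pred=N actual=N -> ctr[2]=0
Ev 8: PC=4 idx=1 pred=T actual=N -> ctr[1]=1
Ev 9: PC=1 idx=1 pred=N actual=T -> ctr[1]=2
Ev 10: PC=4 idx=1 pred=T actual=N -> ctr[1]=1
Ev 11: PC=4 idx=1 pred=N actual=N -> ctr[1]=0
Ev 12: PC=1 idx=1 pred=N actual=T -> ctr[1]=1

Answer: 0 1 0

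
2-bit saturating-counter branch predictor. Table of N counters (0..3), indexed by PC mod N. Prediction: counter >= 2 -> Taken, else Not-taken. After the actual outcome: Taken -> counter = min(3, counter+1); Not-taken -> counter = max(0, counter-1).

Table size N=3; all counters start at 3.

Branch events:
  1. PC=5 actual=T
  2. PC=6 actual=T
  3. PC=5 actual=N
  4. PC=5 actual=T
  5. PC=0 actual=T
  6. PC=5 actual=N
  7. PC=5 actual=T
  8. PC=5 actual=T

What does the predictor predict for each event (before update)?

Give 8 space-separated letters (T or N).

Answer: T T T T T T T T

Derivation:
Ev 1: PC=5 idx=2 pred=T actual=T -> ctr[2]=3
Ev 2: PC=6 idx=0 pred=T actual=T -> ctr[0]=3
Ev 3: PC=5 idx=2 pred=T actual=N -> ctr[2]=2
Ev 4: PC=5 idx=2 pred=T actual=T -> ctr[2]=3
Ev 5: PC=0 idx=0 pred=T actual=T -> ctr[0]=3
Ev 6: PC=5 idx=2 pred=T actual=N -> ctr[2]=2
Ev 7: PC=5 idx=2 pred=T actual=T -> ctr[2]=3
Ev 8: PC=5 idx=2 pred=T actual=T -> ctr[2]=3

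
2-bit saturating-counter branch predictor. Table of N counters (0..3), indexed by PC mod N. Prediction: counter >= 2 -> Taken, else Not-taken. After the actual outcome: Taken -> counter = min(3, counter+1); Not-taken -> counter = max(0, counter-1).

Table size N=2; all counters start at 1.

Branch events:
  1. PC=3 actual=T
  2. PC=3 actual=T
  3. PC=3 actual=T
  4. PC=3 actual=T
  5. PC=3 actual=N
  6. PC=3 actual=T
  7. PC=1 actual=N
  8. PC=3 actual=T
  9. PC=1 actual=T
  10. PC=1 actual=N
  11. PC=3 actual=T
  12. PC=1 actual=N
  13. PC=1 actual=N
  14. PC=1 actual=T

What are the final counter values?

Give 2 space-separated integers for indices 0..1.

Answer: 1 2

Derivation:
Ev 1: PC=3 idx=1 pred=N actual=T -> ctr[1]=2
Ev 2: PC=3 idx=1 pred=T actual=T -> ctr[1]=3
Ev 3: PC=3 idx=1 pred=T actual=T -> ctr[1]=3
Ev 4: PC=3 idx=1 pred=T actual=T -> ctr[1]=3
Ev 5: PC=3 idx=1 pred=T actual=N -> ctr[1]=2
Ev 6: PC=3 idx=1 pred=T actual=T -> ctr[1]=3
Ev 7: PC=1 idx=1 pred=T actual=N -> ctr[1]=2
Ev 8: PC=3 idx=1 pred=T actual=T -> ctr[1]=3
Ev 9: PC=1 idx=1 pred=T actual=T -> ctr[1]=3
Ev 10: PC=1 idx=1 pred=T actual=N -> ctr[1]=2
Ev 11: PC=3 idx=1 pred=T actual=T -> ctr[1]=3
Ev 12: PC=1 idx=1 pred=T actual=N -> ctr[1]=2
Ev 13: PC=1 idx=1 pred=T actual=N -> ctr[1]=1
Ev 14: PC=1 idx=1 pred=N actual=T -> ctr[1]=2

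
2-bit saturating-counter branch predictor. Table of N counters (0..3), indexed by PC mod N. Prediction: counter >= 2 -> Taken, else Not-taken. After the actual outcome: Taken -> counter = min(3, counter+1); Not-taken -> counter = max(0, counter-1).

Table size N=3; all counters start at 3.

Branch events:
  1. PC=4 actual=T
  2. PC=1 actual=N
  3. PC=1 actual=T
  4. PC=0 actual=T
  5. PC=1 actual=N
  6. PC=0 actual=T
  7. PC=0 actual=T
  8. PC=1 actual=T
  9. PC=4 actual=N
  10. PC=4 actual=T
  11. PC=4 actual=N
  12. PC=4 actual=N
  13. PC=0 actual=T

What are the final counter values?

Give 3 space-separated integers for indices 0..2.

Answer: 3 1 3

Derivation:
Ev 1: PC=4 idx=1 pred=T actual=T -> ctr[1]=3
Ev 2: PC=1 idx=1 pred=T actual=N -> ctr[1]=2
Ev 3: PC=1 idx=1 pred=T actual=T -> ctr[1]=3
Ev 4: PC=0 idx=0 pred=T actual=T -> ctr[0]=3
Ev 5: PC=1 idx=1 pred=T actual=N -> ctr[1]=2
Ev 6: PC=0 idx=0 pred=T actual=T -> ctr[0]=3
Ev 7: PC=0 idx=0 pred=T actual=T -> ctr[0]=3
Ev 8: PC=1 idx=1 pred=T actual=T -> ctr[1]=3
Ev 9: PC=4 idx=1 pred=T actual=N -> ctr[1]=2
Ev 10: PC=4 idx=1 pred=T actual=T -> ctr[1]=3
Ev 11: PC=4 idx=1 pred=T actual=N -> ctr[1]=2
Ev 12: PC=4 idx=1 pred=T actual=N -> ctr[1]=1
Ev 13: PC=0 idx=0 pred=T actual=T -> ctr[0]=3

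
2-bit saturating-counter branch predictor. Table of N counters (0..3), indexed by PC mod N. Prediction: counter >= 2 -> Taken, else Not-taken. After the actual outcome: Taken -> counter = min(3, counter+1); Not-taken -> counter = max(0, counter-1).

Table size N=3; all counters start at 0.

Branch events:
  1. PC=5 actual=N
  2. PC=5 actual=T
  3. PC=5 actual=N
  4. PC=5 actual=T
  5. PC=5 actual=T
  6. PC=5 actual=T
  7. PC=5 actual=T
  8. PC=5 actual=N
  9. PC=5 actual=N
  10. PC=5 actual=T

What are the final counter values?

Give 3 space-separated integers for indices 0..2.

Answer: 0 0 2

Derivation:
Ev 1: PC=5 idx=2 pred=N actual=N -> ctr[2]=0
Ev 2: PC=5 idx=2 pred=N actual=T -> ctr[2]=1
Ev 3: PC=5 idx=2 pred=N actual=N -> ctr[2]=0
Ev 4: PC=5 idx=2 pred=N actual=T -> ctr[2]=1
Ev 5: PC=5 idx=2 pred=N actual=T -> ctr[2]=2
Ev 6: PC=5 idx=2 pred=T actual=T -> ctr[2]=3
Ev 7: PC=5 idx=2 pred=T actual=T -> ctr[2]=3
Ev 8: PC=5 idx=2 pred=T actual=N -> ctr[2]=2
Ev 9: PC=5 idx=2 pred=T actual=N -> ctr[2]=1
Ev 10: PC=5 idx=2 pred=N actual=T -> ctr[2]=2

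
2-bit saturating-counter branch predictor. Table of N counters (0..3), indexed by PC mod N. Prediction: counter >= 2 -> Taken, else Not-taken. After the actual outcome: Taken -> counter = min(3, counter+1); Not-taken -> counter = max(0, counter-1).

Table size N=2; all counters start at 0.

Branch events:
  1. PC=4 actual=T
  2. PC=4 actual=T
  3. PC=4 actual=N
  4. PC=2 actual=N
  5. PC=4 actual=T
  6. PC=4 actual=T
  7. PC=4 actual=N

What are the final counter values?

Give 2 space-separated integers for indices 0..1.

Ev 1: PC=4 idx=0 pred=N actual=T -> ctr[0]=1
Ev 2: PC=4 idx=0 pred=N actual=T -> ctr[0]=2
Ev 3: PC=4 idx=0 pred=T actual=N -> ctr[0]=1
Ev 4: PC=2 idx=0 pred=N actual=N -> ctr[0]=0
Ev 5: PC=4 idx=0 pred=N actual=T -> ctr[0]=1
Ev 6: PC=4 idx=0 pred=N actual=T -> ctr[0]=2
Ev 7: PC=4 idx=0 pred=T actual=N -> ctr[0]=1

Answer: 1 0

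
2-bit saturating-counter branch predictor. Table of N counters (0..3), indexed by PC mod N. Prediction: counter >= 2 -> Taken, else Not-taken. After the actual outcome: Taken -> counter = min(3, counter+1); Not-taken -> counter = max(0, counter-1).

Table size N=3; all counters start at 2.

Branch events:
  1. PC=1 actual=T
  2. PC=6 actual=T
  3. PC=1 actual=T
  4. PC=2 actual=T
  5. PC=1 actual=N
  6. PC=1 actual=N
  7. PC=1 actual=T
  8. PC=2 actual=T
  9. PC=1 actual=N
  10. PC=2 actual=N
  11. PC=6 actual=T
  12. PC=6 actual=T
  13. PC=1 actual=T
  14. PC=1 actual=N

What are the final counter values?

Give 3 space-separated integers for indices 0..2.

Ev 1: PC=1 idx=1 pred=T actual=T -> ctr[1]=3
Ev 2: PC=6 idx=0 pred=T actual=T -> ctr[0]=3
Ev 3: PC=1 idx=1 pred=T actual=T -> ctr[1]=3
Ev 4: PC=2 idx=2 pred=T actual=T -> ctr[2]=3
Ev 5: PC=1 idx=1 pred=T actual=N -> ctr[1]=2
Ev 6: PC=1 idx=1 pred=T actual=N -> ctr[1]=1
Ev 7: PC=1 idx=1 pred=N actual=T -> ctr[1]=2
Ev 8: PC=2 idx=2 pred=T actual=T -> ctr[2]=3
Ev 9: PC=1 idx=1 pred=T actual=N -> ctr[1]=1
Ev 10: PC=2 idx=2 pred=T actual=N -> ctr[2]=2
Ev 11: PC=6 idx=0 pred=T actual=T -> ctr[0]=3
Ev 12: PC=6 idx=0 pred=T actual=T -> ctr[0]=3
Ev 13: PC=1 idx=1 pred=N actual=T -> ctr[1]=2
Ev 14: PC=1 idx=1 pred=T actual=N -> ctr[1]=1

Answer: 3 1 2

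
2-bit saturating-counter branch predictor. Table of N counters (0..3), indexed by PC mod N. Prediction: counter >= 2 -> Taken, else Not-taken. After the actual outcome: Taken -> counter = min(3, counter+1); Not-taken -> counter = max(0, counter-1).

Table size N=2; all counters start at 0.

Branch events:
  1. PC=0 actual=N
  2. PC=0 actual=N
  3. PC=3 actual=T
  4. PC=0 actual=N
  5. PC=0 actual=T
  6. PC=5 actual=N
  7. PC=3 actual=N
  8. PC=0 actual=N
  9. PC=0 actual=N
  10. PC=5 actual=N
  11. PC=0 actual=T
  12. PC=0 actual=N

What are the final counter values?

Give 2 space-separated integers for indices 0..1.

Ev 1: PC=0 idx=0 pred=N actual=N -> ctr[0]=0
Ev 2: PC=0 idx=0 pred=N actual=N -> ctr[0]=0
Ev 3: PC=3 idx=1 pred=N actual=T -> ctr[1]=1
Ev 4: PC=0 idx=0 pred=N actual=N -> ctr[0]=0
Ev 5: PC=0 idx=0 pred=N actual=T -> ctr[0]=1
Ev 6: PC=5 idx=1 pred=N actual=N -> ctr[1]=0
Ev 7: PC=3 idx=1 pred=N actual=N -> ctr[1]=0
Ev 8: PC=0 idx=0 pred=N actual=N -> ctr[0]=0
Ev 9: PC=0 idx=0 pred=N actual=N -> ctr[0]=0
Ev 10: PC=5 idx=1 pred=N actual=N -> ctr[1]=0
Ev 11: PC=0 idx=0 pred=N actual=T -> ctr[0]=1
Ev 12: PC=0 idx=0 pred=N actual=N -> ctr[0]=0

Answer: 0 0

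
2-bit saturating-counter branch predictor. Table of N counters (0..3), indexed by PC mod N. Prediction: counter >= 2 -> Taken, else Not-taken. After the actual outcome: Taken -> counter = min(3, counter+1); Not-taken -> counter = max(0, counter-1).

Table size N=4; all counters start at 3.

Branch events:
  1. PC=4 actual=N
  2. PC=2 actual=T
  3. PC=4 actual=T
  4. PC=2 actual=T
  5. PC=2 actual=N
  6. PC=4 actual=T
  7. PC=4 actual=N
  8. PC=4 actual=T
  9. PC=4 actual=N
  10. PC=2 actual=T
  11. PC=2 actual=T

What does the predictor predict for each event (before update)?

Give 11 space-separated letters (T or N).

Ev 1: PC=4 idx=0 pred=T actual=N -> ctr[0]=2
Ev 2: PC=2 idx=2 pred=T actual=T -> ctr[2]=3
Ev 3: PC=4 idx=0 pred=T actual=T -> ctr[0]=3
Ev 4: PC=2 idx=2 pred=T actual=T -> ctr[2]=3
Ev 5: PC=2 idx=2 pred=T actual=N -> ctr[2]=2
Ev 6: PC=4 idx=0 pred=T actual=T -> ctr[0]=3
Ev 7: PC=4 idx=0 pred=T actual=N -> ctr[0]=2
Ev 8: PC=4 idx=0 pred=T actual=T -> ctr[0]=3
Ev 9: PC=4 idx=0 pred=T actual=N -> ctr[0]=2
Ev 10: PC=2 idx=2 pred=T actual=T -> ctr[2]=3
Ev 11: PC=2 idx=2 pred=T actual=T -> ctr[2]=3

Answer: T T T T T T T T T T T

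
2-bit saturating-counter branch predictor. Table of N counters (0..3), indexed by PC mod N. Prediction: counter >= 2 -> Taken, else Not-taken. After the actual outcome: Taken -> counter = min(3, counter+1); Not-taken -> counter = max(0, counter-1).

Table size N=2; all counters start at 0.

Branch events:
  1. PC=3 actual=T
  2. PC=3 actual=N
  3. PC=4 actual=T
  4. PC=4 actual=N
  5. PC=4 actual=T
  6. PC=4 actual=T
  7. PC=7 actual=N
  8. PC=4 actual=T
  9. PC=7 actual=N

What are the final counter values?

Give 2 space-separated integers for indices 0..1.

Ev 1: PC=3 idx=1 pred=N actual=T -> ctr[1]=1
Ev 2: PC=3 idx=1 pred=N actual=N -> ctr[1]=0
Ev 3: PC=4 idx=0 pred=N actual=T -> ctr[0]=1
Ev 4: PC=4 idx=0 pred=N actual=N -> ctr[0]=0
Ev 5: PC=4 idx=0 pred=N actual=T -> ctr[0]=1
Ev 6: PC=4 idx=0 pred=N actual=T -> ctr[0]=2
Ev 7: PC=7 idx=1 pred=N actual=N -> ctr[1]=0
Ev 8: PC=4 idx=0 pred=T actual=T -> ctr[0]=3
Ev 9: PC=7 idx=1 pred=N actual=N -> ctr[1]=0

Answer: 3 0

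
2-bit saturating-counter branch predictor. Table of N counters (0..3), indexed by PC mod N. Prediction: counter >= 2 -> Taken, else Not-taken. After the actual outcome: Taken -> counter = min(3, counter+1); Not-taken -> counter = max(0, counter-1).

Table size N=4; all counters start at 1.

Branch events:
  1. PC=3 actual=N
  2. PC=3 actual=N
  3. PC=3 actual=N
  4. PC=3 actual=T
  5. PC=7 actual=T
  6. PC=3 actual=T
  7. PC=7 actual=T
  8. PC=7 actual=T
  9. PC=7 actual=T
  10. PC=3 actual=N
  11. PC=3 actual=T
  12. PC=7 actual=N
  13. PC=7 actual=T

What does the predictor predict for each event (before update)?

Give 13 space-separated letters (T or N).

Answer: N N N N N T T T T T T T T

Derivation:
Ev 1: PC=3 idx=3 pred=N actual=N -> ctr[3]=0
Ev 2: PC=3 idx=3 pred=N actual=N -> ctr[3]=0
Ev 3: PC=3 idx=3 pred=N actual=N -> ctr[3]=0
Ev 4: PC=3 idx=3 pred=N actual=T -> ctr[3]=1
Ev 5: PC=7 idx=3 pred=N actual=T -> ctr[3]=2
Ev 6: PC=3 idx=3 pred=T actual=T -> ctr[3]=3
Ev 7: PC=7 idx=3 pred=T actual=T -> ctr[3]=3
Ev 8: PC=7 idx=3 pred=T actual=T -> ctr[3]=3
Ev 9: PC=7 idx=3 pred=T actual=T -> ctr[3]=3
Ev 10: PC=3 idx=3 pred=T actual=N -> ctr[3]=2
Ev 11: PC=3 idx=3 pred=T actual=T -> ctr[3]=3
Ev 12: PC=7 idx=3 pred=T actual=N -> ctr[3]=2
Ev 13: PC=7 idx=3 pred=T actual=T -> ctr[3]=3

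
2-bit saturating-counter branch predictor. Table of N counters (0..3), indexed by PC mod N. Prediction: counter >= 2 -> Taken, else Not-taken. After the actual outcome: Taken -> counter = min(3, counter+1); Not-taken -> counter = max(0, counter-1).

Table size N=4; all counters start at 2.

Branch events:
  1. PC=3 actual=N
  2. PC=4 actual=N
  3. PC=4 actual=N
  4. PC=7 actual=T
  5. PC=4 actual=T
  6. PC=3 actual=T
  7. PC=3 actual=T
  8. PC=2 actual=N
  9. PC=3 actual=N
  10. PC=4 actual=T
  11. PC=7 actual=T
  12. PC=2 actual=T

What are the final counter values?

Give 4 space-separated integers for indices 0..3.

Answer: 2 2 2 3

Derivation:
Ev 1: PC=3 idx=3 pred=T actual=N -> ctr[3]=1
Ev 2: PC=4 idx=0 pred=T actual=N -> ctr[0]=1
Ev 3: PC=4 idx=0 pred=N actual=N -> ctr[0]=0
Ev 4: PC=7 idx=3 pred=N actual=T -> ctr[3]=2
Ev 5: PC=4 idx=0 pred=N actual=T -> ctr[0]=1
Ev 6: PC=3 idx=3 pred=T actual=T -> ctr[3]=3
Ev 7: PC=3 idx=3 pred=T actual=T -> ctr[3]=3
Ev 8: PC=2 idx=2 pred=T actual=N -> ctr[2]=1
Ev 9: PC=3 idx=3 pred=T actual=N -> ctr[3]=2
Ev 10: PC=4 idx=0 pred=N actual=T -> ctr[0]=2
Ev 11: PC=7 idx=3 pred=T actual=T -> ctr[3]=3
Ev 12: PC=2 idx=2 pred=N actual=T -> ctr[2]=2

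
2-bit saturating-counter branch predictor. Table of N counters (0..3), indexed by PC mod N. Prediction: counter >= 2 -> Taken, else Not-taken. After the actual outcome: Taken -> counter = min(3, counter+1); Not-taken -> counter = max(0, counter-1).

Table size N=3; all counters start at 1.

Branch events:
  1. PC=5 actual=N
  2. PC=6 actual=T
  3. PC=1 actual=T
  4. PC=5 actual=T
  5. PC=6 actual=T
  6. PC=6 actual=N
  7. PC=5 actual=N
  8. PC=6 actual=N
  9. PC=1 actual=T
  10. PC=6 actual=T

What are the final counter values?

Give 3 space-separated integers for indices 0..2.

Answer: 2 3 0

Derivation:
Ev 1: PC=5 idx=2 pred=N actual=N -> ctr[2]=0
Ev 2: PC=6 idx=0 pred=N actual=T -> ctr[0]=2
Ev 3: PC=1 idx=1 pred=N actual=T -> ctr[1]=2
Ev 4: PC=5 idx=2 pred=N actual=T -> ctr[2]=1
Ev 5: PC=6 idx=0 pred=T actual=T -> ctr[0]=3
Ev 6: PC=6 idx=0 pred=T actual=N -> ctr[0]=2
Ev 7: PC=5 idx=2 pred=N actual=N -> ctr[2]=0
Ev 8: PC=6 idx=0 pred=T actual=N -> ctr[0]=1
Ev 9: PC=1 idx=1 pred=T actual=T -> ctr[1]=3
Ev 10: PC=6 idx=0 pred=N actual=T -> ctr[0]=2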